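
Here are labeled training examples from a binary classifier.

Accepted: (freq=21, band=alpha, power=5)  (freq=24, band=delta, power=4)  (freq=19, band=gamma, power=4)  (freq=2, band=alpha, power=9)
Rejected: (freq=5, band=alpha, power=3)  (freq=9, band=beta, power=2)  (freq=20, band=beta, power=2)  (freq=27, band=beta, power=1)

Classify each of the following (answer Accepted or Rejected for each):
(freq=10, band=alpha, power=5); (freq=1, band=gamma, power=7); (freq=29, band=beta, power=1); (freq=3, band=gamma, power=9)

'Accepted' ⟺ power ≥ 4.

Accepted, Accepted, Rejected, Accepted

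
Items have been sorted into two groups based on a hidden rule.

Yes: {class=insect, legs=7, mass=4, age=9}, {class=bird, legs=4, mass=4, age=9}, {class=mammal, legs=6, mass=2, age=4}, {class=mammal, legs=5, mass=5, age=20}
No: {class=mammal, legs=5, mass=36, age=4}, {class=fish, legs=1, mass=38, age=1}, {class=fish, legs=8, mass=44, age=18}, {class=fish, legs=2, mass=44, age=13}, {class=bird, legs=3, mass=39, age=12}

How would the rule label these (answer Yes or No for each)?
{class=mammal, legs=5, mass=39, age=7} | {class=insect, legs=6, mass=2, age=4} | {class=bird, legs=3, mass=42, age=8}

No, Yes, No

Every 'Yes' example satisfies: mass ≤ 5. None of the 'No' examples do.
{class=mammal, legs=5, mass=39, age=7} — mass = 39, hence No. {class=insect, legs=6, mass=2, age=4} — mass = 2, hence Yes. {class=bird, legs=3, mass=42, age=8} — mass = 42, hence No.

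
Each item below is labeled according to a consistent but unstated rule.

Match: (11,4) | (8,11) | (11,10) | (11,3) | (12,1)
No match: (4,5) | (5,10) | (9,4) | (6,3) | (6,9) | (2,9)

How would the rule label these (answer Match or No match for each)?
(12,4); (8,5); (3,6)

Match, No match, No match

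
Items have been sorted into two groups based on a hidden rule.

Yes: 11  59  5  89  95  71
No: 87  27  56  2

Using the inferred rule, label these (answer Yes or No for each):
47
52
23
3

Yes, No, Yes, No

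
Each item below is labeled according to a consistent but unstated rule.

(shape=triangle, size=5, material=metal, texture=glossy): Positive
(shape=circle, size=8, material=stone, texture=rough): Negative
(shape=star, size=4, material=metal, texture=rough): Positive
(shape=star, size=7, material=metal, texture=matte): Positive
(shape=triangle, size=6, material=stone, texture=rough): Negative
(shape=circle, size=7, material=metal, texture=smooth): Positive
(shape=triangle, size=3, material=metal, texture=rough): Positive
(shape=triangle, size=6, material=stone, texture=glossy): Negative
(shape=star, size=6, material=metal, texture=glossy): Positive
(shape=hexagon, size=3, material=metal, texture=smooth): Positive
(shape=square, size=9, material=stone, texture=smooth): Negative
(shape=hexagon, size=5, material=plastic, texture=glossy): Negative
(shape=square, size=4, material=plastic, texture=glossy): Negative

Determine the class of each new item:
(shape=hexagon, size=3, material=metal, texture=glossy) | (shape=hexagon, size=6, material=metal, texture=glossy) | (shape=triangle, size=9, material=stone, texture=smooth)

Positive, Positive, Negative

Rule: material is metal. This holds for each 'Positive' example and fails for each 'Negative' one.
Positive: (shape=hexagon, size=3, material=metal, texture=glossy), since material is metal. Positive: (shape=hexagon, size=6, material=metal, texture=glossy), since material is metal. Negative: (shape=triangle, size=9, material=stone, texture=smooth), since material is stone.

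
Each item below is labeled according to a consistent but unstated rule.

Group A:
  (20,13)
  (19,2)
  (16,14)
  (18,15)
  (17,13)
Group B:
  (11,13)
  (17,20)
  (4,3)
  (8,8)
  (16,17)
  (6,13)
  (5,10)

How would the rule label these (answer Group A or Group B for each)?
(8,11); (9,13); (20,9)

The distinguishing property — first > second AND sum ≥ 15 — holds for all the 'Group A' cases and none of the 'Group B' cases.
(8,11): 8 < 11, 8+11 = 19 — does not satisfy this, so Group B.
(9,13): 9 < 13, 9+13 = 22 — does not satisfy this, so Group B.
(20,9): 20 > 9, 20+9 = 29 — matches, so Group A.

Group B, Group B, Group A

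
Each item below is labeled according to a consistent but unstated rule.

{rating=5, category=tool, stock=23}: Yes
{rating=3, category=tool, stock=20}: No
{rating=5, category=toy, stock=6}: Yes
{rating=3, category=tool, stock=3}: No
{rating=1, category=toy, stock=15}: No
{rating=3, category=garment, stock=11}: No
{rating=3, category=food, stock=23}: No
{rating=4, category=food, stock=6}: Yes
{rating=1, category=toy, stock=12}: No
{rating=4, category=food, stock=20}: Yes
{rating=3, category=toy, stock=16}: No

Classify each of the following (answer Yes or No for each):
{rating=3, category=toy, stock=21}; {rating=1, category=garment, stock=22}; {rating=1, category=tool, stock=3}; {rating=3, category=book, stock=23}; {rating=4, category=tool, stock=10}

No, No, No, No, Yes

A rule that fits every label: rating ≥ 4 — true of each 'Yes' example, false of each 'No' one.
{rating=3, category=toy, stock=21}: rating = 3 — lacks this property, so No. {rating=1, category=garment, stock=22}: rating = 1 — lacks this property, so No. {rating=1, category=tool, stock=3}: rating = 1 — lacks this property, so No. {rating=3, category=book, stock=23}: rating = 3 — lacks this property, so No. {rating=4, category=tool, stock=10}: rating = 4 — fits, so Yes.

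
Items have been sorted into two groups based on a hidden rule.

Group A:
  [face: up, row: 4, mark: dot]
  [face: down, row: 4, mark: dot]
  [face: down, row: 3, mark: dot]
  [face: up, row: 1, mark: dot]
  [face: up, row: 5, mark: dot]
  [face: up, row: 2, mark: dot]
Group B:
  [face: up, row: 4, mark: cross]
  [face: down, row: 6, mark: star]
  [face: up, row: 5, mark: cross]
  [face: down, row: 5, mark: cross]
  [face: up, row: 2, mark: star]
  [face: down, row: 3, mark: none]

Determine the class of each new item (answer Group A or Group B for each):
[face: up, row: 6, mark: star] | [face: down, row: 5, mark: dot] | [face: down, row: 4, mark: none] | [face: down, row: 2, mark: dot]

Group B, Group A, Group B, Group A

Comparing the two groups points to one rule — mark is dot.
[face: up, row: 6, mark: star] → mark is star → Group B.
[face: down, row: 5, mark: dot] → mark is dot → Group A.
[face: down, row: 4, mark: none] → mark is none → Group B.
[face: down, row: 2, mark: dot] → mark is dot → Group A.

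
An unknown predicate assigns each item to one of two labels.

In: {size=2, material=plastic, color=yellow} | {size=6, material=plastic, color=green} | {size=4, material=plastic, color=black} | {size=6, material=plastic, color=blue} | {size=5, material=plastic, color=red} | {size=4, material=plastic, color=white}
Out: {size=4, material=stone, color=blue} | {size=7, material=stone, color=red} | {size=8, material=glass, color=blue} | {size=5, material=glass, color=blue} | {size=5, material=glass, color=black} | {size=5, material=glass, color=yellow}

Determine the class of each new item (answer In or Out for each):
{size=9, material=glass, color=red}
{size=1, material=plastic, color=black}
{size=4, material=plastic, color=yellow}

Out, In, In

Comparing the two groups points to one rule — material is plastic.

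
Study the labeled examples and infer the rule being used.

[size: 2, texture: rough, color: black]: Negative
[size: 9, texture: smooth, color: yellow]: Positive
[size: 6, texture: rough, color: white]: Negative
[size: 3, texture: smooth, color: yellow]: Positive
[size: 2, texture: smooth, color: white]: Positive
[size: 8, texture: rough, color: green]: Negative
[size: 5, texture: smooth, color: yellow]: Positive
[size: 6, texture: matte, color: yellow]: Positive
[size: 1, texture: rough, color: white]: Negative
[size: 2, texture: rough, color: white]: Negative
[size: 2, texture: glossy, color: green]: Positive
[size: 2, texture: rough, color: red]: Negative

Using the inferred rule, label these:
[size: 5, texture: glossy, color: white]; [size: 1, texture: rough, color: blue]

A rule that fits every label: texture is not rough — true of each 'Positive' example, false of each 'Negative' one.

Positive, Negative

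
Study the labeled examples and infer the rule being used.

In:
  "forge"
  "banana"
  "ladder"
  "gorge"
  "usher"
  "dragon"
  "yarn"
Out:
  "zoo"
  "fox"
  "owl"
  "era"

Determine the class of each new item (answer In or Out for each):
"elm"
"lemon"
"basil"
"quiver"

Out, In, In, In

A rule that fits every label: length ≥ 4 — true of each 'In' example, false of each 'Out' one.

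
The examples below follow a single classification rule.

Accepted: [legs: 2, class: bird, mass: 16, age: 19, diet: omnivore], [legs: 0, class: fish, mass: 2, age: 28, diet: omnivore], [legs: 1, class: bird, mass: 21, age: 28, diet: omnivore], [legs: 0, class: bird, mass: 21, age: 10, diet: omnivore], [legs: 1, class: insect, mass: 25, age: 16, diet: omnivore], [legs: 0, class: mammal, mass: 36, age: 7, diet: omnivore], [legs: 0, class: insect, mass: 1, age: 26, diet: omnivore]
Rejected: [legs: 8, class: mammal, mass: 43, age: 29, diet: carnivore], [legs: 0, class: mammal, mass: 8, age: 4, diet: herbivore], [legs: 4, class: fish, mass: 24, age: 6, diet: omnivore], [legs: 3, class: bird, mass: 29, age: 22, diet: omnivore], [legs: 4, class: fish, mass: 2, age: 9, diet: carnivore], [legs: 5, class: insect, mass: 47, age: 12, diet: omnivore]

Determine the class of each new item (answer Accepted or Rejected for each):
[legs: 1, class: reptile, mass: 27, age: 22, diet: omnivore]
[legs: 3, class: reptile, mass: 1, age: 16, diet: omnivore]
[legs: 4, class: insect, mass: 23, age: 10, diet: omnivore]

Accepted, Rejected, Rejected

The rule appears to be: diet is omnivore AND legs ≤ 2.
[legs: 1, class: reptile, mass: 27, age: 22, diet: omnivore]: diet is omnivore, legs = 1, qualifies → Accepted.
[legs: 3, class: reptile, mass: 1, age: 16, diet: omnivore]: diet is omnivore, legs = 3, does not satisfy this → Rejected.
[legs: 4, class: insect, mass: 23, age: 10, diet: omnivore]: diet is omnivore, legs = 4, does not satisfy this → Rejected.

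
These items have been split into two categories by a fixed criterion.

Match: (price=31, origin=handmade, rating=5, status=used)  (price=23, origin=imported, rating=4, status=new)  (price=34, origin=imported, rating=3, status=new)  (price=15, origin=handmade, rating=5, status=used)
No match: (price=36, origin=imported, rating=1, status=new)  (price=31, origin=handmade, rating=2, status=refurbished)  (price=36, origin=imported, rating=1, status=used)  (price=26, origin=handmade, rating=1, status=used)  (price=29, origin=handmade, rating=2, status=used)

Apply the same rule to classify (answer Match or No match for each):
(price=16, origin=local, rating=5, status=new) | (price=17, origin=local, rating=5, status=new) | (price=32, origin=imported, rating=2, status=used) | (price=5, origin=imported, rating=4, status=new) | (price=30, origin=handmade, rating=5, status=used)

Match, Match, No match, Match, Match

The common property of the 'Match' items is: rating ≥ 3. No 'No match' item has it.
(price=16, origin=local, rating=5, status=new) — rating = 5, hence Match.
(price=17, origin=local, rating=5, status=new) — rating = 5, hence Match.
(price=32, origin=imported, rating=2, status=used) — rating = 2, hence No match.
(price=5, origin=imported, rating=4, status=new) — rating = 4, hence Match.
(price=30, origin=handmade, rating=5, status=used) — rating = 5, hence Match.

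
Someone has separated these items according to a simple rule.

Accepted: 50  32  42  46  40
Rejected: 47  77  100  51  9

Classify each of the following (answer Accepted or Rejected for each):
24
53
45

Every 'Accepted' example satisfies: even AND at most 50. None of the 'Rejected' examples do.
24 — 24 is even, 24 ≤ 50, hence Accepted. 53 — 53 is odd, 53 > 50, hence Rejected. 45 — 45 is odd, 45 ≤ 50, hence Rejected.

Accepted, Rejected, Rejected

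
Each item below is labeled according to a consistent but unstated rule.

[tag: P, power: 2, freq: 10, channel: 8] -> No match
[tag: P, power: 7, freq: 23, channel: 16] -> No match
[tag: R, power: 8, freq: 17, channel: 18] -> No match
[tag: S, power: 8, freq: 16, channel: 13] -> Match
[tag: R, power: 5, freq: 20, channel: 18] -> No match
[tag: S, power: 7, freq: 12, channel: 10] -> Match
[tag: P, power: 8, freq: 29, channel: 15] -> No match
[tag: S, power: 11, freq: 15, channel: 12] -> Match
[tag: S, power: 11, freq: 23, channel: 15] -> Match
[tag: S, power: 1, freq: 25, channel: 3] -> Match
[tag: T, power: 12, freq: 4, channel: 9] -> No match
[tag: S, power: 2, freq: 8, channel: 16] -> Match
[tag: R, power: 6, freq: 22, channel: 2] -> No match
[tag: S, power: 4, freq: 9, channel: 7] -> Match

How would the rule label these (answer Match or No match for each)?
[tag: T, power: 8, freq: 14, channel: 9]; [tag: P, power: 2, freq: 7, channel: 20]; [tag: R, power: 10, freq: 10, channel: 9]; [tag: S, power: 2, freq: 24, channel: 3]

No match, No match, No match, Match

'Match' ⟺ tag is S.
No match: [tag: T, power: 8, freq: 14, channel: 9], since tag is T. No match: [tag: P, power: 2, freq: 7, channel: 20], since tag is P. No match: [tag: R, power: 10, freq: 10, channel: 9], since tag is R. Match: [tag: S, power: 2, freq: 24, channel: 3], since tag is S.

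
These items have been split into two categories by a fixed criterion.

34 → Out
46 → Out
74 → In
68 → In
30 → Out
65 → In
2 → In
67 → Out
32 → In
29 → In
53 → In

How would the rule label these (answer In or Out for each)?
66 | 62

The common property of the 'In' items is: ≡ 2 (mod 3). No 'Out' item has it.
Out: 66, since 66 mod 3 = 0. In: 62, since 62 mod 3 = 2.

Out, In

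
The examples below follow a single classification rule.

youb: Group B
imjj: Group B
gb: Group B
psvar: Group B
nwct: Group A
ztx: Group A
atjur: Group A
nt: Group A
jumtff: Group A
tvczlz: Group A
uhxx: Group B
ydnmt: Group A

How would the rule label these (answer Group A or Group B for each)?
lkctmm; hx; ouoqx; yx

Group A, Group B, Group B, Group B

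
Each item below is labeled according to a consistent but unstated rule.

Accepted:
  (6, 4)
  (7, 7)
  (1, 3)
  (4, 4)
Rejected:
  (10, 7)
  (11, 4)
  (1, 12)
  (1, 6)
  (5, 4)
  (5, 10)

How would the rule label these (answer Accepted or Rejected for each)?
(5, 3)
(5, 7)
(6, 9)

Comparing the two groups points to one rule — sum is even.
(5, 3): 5+3 = 8 — passes, so Accepted.
(5, 7): 5+7 = 12 — passes, so Accepted.
(6, 9): 6+9 = 15 — doesn't qualify, so Rejected.

Accepted, Accepted, Rejected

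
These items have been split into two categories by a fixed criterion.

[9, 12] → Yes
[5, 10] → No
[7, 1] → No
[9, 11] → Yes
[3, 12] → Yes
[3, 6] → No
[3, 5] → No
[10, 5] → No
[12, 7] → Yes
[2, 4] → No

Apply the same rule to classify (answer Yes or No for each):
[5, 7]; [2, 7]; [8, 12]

No, No, Yes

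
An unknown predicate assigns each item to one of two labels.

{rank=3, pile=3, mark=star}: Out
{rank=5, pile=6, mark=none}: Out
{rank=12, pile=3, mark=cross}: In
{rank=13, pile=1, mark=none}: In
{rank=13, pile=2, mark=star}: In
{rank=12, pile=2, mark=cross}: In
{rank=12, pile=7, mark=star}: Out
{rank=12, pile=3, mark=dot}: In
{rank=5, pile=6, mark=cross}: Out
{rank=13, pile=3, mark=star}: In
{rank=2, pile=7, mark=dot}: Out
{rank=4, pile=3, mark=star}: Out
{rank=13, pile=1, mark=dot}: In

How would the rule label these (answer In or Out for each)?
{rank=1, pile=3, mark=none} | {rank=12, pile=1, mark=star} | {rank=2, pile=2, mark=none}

Every 'In' example satisfies: rank ≥ 5 AND pile ≤ 3. None of the 'Out' examples do.
Out: {rank=1, pile=3, mark=none}, since rank = 1, pile = 3.
In: {rank=12, pile=1, mark=star}, since rank = 12, pile = 1.
Out: {rank=2, pile=2, mark=none}, since rank = 2, pile = 2.

Out, In, Out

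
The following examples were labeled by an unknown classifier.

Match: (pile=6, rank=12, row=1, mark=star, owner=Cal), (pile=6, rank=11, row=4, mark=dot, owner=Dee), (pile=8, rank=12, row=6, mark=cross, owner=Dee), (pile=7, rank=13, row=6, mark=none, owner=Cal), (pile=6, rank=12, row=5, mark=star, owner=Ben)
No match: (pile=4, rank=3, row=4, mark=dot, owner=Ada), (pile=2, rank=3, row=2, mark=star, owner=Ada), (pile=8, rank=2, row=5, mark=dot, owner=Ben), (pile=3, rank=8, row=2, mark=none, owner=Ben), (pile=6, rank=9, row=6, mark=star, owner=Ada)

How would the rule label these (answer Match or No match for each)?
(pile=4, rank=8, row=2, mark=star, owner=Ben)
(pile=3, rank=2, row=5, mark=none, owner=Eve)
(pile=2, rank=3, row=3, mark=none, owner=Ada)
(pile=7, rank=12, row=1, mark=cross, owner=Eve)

No match, No match, No match, Match

All 'Match' examples share one property — rank ≥ 11 — and every 'No match' example lacks it.
(pile=4, rank=8, row=2, mark=star, owner=Ben) → rank = 8 → No match.
(pile=3, rank=2, row=5, mark=none, owner=Eve) → rank = 2 → No match.
(pile=2, rank=3, row=3, mark=none, owner=Ada) → rank = 3 → No match.
(pile=7, rank=12, row=1, mark=cross, owner=Eve) → rank = 12 → Match.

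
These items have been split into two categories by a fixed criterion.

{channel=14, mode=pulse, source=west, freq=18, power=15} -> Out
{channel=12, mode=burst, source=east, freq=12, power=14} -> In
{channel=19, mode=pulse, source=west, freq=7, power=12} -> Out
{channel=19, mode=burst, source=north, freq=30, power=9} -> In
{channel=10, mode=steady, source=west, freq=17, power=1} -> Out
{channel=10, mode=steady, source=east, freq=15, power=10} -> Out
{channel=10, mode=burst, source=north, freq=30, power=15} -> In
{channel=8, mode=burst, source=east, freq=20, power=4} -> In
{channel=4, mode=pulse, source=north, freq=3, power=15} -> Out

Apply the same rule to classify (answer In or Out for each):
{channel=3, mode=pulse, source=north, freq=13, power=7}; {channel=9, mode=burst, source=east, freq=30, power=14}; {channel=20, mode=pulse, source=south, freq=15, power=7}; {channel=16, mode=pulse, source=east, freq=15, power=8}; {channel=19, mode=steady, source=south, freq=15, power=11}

'In' ⟺ mode is burst.

Out, In, Out, Out, Out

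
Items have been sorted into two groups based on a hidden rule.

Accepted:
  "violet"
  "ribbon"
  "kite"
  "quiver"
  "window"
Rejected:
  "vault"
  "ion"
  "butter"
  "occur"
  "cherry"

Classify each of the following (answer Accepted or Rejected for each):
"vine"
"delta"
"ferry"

Accepted, Rejected, Rejected

The simplest hypothesis consistent with all the labels is: even length AND contains 'i'.
"vine": length 4, has 'i', passes → Accepted. "delta": length 5, no 'i', fails the rule → Rejected. "ferry": length 5, no 'i', fails the rule → Rejected.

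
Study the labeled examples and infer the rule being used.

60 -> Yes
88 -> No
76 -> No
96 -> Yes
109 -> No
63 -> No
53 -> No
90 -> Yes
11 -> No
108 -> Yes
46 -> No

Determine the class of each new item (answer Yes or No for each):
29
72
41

No, Yes, No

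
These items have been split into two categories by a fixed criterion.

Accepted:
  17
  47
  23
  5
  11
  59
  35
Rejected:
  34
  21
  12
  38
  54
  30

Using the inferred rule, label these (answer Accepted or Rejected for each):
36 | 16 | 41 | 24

Rejected, Rejected, Accepted, Rejected

Checking candidate rules against both groups, what survives is: ≡ 5 (mod 6).
36: 36 mod 6 = 0, doesn't match → Rejected. 16: 16 mod 6 = 4, doesn't match → Rejected. 41: 41 mod 6 = 5, has this property → Accepted. 24: 24 mod 6 = 0, doesn't match → Rejected.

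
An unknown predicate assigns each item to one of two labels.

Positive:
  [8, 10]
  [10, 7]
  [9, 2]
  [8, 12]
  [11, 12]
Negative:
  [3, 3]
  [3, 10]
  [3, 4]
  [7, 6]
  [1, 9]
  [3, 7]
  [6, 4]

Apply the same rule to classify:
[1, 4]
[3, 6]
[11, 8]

'Positive' ⟺ first ≥ 8.
[1, 4]: first 1 — does not satisfy this, so Negative. [3, 6]: first 3 — does not satisfy this, so Negative. [11, 8]: first 11 — qualifies, so Positive.

Negative, Negative, Positive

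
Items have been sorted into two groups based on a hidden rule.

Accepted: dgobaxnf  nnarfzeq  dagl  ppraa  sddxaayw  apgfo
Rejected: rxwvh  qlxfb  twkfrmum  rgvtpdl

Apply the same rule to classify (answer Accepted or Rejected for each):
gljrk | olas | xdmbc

Rejected, Accepted, Rejected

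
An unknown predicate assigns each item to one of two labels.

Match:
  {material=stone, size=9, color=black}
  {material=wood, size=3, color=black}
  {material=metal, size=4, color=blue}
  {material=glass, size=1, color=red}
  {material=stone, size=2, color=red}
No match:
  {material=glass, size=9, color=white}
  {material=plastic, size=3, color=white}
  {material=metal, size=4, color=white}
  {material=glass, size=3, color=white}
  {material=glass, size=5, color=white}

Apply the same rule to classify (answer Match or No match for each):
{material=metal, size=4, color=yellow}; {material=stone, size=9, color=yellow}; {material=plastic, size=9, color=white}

Checking candidate rules against both groups, what survives is: color is not white.
{material=metal, size=4, color=yellow}: color is yellow, meets the rule → Match. {material=stone, size=9, color=yellow}: color is yellow, meets the rule → Match. {material=plastic, size=9, color=white}: color is white, doesn't qualify → No match.

Match, Match, No match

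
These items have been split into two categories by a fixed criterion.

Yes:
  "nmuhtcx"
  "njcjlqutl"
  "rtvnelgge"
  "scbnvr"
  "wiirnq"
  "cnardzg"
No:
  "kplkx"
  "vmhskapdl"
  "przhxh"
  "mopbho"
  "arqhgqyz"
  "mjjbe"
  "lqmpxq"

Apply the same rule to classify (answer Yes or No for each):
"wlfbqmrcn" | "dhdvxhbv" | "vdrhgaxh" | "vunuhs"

One predicate separates the groups cleanly: contains 'n'.
"wlfbqmrcn": Yes (has 'n'). "dhdvxhbv": No (no 'n'). "vdrhgaxh": No (no 'n'). "vunuhs": Yes (has 'n').

Yes, No, No, Yes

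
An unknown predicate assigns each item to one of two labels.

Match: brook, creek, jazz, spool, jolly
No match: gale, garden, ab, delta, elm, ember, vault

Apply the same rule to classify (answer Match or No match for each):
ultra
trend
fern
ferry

No match, No match, No match, Match

The common property of the 'Match' items is: has a double letter. No 'No match' item has it.
ultra — no doubled letter, hence No match. trend — no doubled letter, hence No match. fern — no doubled letter, hence No match. ferry — 'rr' doubled, hence Match.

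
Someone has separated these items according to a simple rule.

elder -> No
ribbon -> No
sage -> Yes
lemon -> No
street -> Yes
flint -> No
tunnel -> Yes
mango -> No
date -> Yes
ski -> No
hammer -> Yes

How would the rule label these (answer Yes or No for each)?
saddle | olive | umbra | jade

One predicate separates the groups cleanly: even length AND contains 'e'.
saddle: length 6, has 'e' — satisfies this, so Yes.
olive: length 5, has 'e' — fails this test, so No.
umbra: length 5, no 'e' — fails this test, so No.
jade: length 4, has 'e' — satisfies this, so Yes.

Yes, No, No, Yes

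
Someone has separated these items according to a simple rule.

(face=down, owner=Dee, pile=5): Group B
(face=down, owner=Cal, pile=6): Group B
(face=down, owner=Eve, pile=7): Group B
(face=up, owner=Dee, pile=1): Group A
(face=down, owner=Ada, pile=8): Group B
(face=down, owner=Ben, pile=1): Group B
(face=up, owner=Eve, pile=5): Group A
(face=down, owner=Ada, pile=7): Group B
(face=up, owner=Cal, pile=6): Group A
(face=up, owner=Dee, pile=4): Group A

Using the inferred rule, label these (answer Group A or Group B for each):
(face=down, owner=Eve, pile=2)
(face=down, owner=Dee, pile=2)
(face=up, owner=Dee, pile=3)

The common property of the 'Group A' items is: face is up. No 'Group B' item has it.

Group B, Group B, Group A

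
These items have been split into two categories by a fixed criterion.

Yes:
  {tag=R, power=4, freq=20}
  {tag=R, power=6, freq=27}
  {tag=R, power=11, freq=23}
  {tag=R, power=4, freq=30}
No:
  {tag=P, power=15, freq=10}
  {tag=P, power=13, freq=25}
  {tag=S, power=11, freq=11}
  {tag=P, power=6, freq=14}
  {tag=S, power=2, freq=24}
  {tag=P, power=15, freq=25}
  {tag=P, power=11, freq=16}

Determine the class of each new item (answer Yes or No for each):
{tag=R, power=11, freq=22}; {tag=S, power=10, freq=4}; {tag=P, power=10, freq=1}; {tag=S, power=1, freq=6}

Yes, No, No, No

Rule: tag is R. This holds for each 'Yes' example and fails for each 'No' one.
{tag=R, power=11, freq=22}: Yes (tag is R). {tag=S, power=10, freq=4}: No (tag is S). {tag=P, power=10, freq=1}: No (tag is P). {tag=S, power=1, freq=6}: No (tag is S).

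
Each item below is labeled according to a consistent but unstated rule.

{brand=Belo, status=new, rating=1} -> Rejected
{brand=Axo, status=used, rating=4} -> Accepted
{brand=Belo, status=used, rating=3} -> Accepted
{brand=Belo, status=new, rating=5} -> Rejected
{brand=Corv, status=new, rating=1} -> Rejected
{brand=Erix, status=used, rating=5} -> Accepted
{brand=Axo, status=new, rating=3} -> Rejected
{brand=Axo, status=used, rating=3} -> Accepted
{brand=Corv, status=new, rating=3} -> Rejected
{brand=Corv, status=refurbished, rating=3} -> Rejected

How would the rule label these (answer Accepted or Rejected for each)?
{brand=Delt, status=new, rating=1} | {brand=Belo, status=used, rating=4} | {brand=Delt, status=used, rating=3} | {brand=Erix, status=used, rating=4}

Rejected, Accepted, Accepted, Accepted

The common property of the 'Accepted' items is: status is used. No 'Rejected' item has it.
{brand=Delt, status=new, rating=1}: Rejected (status is new). {brand=Belo, status=used, rating=4}: Accepted (status is used). {brand=Delt, status=used, rating=3}: Accepted (status is used). {brand=Erix, status=used, rating=4}: Accepted (status is used).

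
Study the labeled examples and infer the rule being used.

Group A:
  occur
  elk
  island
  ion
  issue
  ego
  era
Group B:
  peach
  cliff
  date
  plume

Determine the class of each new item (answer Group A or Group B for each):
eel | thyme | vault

Group A, Group B, Group B

Rule: starts with a vowel. This holds for each 'Group A' example and fails for each 'Group B' one.
eel → starts with 'e' → Group A.
thyme → starts with 't' → Group B.
vault → starts with 'v' → Group B.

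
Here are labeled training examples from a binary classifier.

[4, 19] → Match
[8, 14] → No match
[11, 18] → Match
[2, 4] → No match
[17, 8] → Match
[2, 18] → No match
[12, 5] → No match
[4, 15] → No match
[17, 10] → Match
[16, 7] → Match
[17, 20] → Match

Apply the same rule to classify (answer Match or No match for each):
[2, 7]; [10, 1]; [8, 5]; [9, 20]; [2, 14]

No match, No match, No match, Match, No match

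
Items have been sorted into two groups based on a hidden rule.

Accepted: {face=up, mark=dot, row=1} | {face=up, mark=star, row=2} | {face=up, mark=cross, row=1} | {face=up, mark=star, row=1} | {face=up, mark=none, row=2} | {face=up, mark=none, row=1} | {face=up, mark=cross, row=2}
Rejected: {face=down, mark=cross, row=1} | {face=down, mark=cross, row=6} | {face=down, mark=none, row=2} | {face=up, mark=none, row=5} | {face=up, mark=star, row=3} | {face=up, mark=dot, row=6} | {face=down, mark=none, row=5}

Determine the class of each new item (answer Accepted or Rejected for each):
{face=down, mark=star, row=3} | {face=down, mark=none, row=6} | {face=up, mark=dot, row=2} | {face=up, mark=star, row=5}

Rejected, Rejected, Accepted, Rejected

The classifier is using: face is up AND row ≤ 2.
{face=down, mark=star, row=3}: Rejected (face is down, row = 3).
{face=down, mark=none, row=6}: Rejected (face is down, row = 6).
{face=up, mark=dot, row=2}: Accepted (face is up, row = 2).
{face=up, mark=star, row=5}: Rejected (face is up, row = 5).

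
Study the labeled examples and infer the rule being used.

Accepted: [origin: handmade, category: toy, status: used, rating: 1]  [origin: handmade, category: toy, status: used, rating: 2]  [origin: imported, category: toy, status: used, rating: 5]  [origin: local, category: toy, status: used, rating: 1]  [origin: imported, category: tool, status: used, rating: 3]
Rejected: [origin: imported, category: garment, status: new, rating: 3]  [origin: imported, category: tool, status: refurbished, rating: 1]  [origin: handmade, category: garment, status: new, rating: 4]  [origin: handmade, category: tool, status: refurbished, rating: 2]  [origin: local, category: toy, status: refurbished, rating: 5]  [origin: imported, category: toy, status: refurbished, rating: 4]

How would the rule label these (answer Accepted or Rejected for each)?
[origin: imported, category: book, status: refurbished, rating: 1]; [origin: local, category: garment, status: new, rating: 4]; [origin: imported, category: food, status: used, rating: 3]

Checking candidate rules against both groups, what survives is: status is used.
Rejected: [origin: imported, category: book, status: refurbished, rating: 1], since status is refurbished.
Rejected: [origin: local, category: garment, status: new, rating: 4], since status is new.
Accepted: [origin: imported, category: food, status: used, rating: 3], since status is used.

Rejected, Rejected, Accepted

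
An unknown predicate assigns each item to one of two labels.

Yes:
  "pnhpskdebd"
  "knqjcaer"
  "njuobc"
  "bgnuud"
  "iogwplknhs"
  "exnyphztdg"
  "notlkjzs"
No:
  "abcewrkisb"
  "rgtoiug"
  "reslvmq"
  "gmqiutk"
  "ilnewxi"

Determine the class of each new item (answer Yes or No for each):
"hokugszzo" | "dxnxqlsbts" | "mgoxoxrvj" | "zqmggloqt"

No, Yes, No, No

The rule appears to be: even length AND contains 'n'.
"hokugszzo": length 9, no 'n' — fails the rule, so No. "dxnxqlsbts": length 10, has 'n' — satisfies this, so Yes. "mgoxoxrvj": length 9, no 'n' — fails the rule, so No. "zqmggloqt": length 9, no 'n' — fails the rule, so No.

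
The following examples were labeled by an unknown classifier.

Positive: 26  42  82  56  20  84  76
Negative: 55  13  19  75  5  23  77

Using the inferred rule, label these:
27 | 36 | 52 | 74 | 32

One predicate separates the groups cleanly: even.
27: Negative (27 is odd).
36: Positive (36 is even).
52: Positive (52 is even).
74: Positive (74 is even).
32: Positive (32 is even).

Negative, Positive, Positive, Positive, Positive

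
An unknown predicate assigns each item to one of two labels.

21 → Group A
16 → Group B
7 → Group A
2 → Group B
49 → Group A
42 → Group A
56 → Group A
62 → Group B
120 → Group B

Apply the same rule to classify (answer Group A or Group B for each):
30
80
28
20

Looking at the examples, the only property every 'Group A' case has and every 'Group B' case lacks is: multiple of 7.
30: Group B (30 = 7·4 + 2). 80: Group B (80 = 7·11 + 3). 28: Group A (28 = 7·4). 20: Group B (20 = 7·2 + 6).

Group B, Group B, Group A, Group B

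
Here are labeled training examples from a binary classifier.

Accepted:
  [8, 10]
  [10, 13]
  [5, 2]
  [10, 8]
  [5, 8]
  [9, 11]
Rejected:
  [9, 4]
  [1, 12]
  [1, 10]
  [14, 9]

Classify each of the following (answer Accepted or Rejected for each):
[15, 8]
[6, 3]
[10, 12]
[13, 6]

Rejected, Accepted, Accepted, Rejected

Rule: |first − second| ≤ 3. This holds for each 'Accepted' example and fails for each 'Rejected' one.
[15, 8] → |15−8| = 7 → Rejected. [6, 3] → |6−3| = 3 → Accepted. [10, 12] → |10−12| = 2 → Accepted. [13, 6] → |13−6| = 7 → Rejected.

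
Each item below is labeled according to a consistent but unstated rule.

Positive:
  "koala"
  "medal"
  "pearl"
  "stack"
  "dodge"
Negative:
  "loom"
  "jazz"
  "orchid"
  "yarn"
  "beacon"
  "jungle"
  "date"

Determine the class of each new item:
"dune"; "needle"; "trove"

Negative, Negative, Positive

The simplest hypothesis consistent with all the labels is: odd length.
"dune": Negative (length 4). "needle": Negative (length 6). "trove": Positive (length 5).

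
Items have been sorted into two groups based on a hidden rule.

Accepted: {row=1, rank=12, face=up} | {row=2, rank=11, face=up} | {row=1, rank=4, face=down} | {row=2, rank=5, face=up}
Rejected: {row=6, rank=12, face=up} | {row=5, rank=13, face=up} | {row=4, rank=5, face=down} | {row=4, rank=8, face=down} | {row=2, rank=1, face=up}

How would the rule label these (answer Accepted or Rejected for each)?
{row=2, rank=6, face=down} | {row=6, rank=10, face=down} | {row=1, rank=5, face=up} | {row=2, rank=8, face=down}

A rule that fits every label: rank ≥ 4 AND row ≤ 2 — true of each 'Accepted' example, false of each 'Rejected' one.

Accepted, Rejected, Accepted, Accepted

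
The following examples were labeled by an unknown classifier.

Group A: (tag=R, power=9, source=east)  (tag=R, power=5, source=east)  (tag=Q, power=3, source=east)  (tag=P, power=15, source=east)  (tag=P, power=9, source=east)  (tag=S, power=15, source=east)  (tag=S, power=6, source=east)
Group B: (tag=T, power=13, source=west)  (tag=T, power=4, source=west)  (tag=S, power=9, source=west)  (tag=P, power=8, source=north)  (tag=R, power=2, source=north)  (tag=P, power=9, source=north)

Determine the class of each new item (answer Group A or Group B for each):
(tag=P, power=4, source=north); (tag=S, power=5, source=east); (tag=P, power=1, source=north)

Group B, Group A, Group B

The rule appears to be: source is east.
(tag=P, power=4, source=north): source is north — does not pass, so Group B.
(tag=S, power=5, source=east): source is east — has this property, so Group A.
(tag=P, power=1, source=north): source is north — does not pass, so Group B.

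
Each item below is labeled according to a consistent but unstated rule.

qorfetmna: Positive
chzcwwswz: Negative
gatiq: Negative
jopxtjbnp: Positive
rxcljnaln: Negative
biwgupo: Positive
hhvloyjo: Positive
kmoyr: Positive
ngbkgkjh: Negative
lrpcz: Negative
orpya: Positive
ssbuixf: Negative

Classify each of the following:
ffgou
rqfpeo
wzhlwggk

Positive, Positive, Negative

The pattern is that an item is 'Positive' exactly when: contains 'o'.
ffgou → has 'o' → Positive. rqfpeo → has 'o' → Positive. wzhlwggk → no 'o' → Negative.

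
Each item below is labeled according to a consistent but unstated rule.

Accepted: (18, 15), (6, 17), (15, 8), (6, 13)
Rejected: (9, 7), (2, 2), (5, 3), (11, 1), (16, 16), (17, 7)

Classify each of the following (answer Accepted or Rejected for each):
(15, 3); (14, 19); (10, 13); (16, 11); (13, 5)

Rejected, Accepted, Accepted, Accepted, Rejected

The classifier is using: sum is odd.
(15, 3): Rejected (15+3 = 18). (14, 19): Accepted (14+19 = 33). (10, 13): Accepted (10+13 = 23). (16, 11): Accepted (16+11 = 27). (13, 5): Rejected (13+5 = 18).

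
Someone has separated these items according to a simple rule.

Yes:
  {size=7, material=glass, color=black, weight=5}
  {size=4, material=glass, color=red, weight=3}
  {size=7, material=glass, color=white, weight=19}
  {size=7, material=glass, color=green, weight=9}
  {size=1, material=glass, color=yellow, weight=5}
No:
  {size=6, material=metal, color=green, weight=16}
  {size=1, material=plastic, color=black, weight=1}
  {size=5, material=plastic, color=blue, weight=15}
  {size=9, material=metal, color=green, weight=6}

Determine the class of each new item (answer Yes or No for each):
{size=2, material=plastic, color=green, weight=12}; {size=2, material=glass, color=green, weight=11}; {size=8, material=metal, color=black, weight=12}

No, Yes, No

A rule that fits every label: material is glass — true of each 'Yes' example, false of each 'No' one.
{size=2, material=plastic, color=green, weight=12} → material is plastic → No. {size=2, material=glass, color=green, weight=11} → material is glass → Yes. {size=8, material=metal, color=black, weight=12} → material is metal → No.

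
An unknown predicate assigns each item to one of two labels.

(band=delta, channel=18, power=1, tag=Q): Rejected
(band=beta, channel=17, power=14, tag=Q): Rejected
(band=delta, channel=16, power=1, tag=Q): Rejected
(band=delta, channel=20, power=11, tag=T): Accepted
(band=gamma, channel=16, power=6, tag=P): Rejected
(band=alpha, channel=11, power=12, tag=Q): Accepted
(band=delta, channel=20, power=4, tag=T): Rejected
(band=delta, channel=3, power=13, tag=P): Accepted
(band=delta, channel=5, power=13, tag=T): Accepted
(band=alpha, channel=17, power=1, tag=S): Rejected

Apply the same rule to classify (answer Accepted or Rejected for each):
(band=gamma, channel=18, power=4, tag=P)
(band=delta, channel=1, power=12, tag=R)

Rejected, Accepted

The distinguishing property — power ≥ 11 AND power ≤ 13 — holds for all the 'Accepted' cases and none of the 'Rejected' cases.
(band=gamma, channel=18, power=4, tag=P): Rejected (power = 4).
(band=delta, channel=1, power=12, tag=R): Accepted (power = 12).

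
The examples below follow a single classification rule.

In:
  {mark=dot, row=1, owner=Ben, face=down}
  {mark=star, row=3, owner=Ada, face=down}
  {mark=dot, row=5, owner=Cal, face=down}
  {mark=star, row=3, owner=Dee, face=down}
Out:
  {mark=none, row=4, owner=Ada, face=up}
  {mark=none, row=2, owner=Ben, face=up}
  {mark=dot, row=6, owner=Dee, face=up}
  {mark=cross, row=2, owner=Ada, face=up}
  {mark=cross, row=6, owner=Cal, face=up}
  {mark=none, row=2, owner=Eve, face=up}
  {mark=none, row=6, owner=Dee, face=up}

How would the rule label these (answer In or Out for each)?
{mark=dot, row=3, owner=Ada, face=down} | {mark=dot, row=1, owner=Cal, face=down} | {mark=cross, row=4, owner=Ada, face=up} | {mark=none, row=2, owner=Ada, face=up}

'In' ⟺ face is down.

In, In, Out, Out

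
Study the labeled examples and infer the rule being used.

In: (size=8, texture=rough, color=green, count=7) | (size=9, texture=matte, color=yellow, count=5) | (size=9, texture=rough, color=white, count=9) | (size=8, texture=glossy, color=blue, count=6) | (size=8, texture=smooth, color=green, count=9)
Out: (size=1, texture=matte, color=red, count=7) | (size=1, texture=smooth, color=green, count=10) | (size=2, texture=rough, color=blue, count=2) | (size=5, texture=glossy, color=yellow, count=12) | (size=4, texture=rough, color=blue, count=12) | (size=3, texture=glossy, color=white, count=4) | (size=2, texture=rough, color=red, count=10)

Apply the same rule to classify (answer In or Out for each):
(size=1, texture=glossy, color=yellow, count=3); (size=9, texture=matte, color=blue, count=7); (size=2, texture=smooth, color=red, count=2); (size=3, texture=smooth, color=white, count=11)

The rule appears to be: size ≥ 8.
Out: (size=1, texture=glossy, color=yellow, count=3), since size = 1.
In: (size=9, texture=matte, color=blue, count=7), since size = 9.
Out: (size=2, texture=smooth, color=red, count=2), since size = 2.
Out: (size=3, texture=smooth, color=white, count=11), since size = 3.

Out, In, Out, Out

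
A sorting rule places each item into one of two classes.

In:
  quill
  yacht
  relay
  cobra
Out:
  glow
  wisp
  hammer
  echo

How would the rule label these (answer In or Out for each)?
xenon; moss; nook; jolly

'In' ⟺ odd length.
In: xenon, since length 5. Out: moss, since length 4. Out: nook, since length 4. In: jolly, since length 5.

In, Out, Out, In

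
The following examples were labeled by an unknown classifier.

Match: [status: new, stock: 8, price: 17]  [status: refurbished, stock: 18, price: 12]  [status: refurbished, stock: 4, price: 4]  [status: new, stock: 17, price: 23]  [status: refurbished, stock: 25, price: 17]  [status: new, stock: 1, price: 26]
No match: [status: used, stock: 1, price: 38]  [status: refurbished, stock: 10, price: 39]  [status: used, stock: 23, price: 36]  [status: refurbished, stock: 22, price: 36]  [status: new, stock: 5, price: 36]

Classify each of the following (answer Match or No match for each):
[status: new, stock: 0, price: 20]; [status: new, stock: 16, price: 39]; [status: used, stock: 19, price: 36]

One predicate separates the groups cleanly: price ≤ 26.

Match, No match, No match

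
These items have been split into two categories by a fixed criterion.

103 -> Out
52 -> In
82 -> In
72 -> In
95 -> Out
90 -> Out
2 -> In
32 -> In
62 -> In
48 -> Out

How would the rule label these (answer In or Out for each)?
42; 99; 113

The common property of the 'In' items is: ends in digit 2. No 'Out' item has it.

In, Out, Out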